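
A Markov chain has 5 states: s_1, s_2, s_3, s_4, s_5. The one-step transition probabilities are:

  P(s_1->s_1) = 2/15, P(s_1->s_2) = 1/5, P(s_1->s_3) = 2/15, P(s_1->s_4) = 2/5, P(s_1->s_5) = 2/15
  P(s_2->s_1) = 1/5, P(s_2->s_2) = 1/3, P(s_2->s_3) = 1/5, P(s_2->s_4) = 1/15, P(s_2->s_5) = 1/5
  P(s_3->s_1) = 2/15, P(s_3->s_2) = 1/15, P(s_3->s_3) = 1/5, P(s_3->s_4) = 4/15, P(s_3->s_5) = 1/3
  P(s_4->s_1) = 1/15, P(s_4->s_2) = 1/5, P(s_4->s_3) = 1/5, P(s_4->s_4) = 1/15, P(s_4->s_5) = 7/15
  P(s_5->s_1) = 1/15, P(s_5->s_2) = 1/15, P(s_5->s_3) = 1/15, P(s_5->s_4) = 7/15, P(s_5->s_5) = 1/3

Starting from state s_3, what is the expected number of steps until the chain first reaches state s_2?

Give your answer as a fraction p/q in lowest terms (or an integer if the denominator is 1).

Let h_i = expected steps to first reach s_2 from state i.
Boundary: h_s_2 = 0.
First-step equations for the other states:
  h_s_1 = 1 + 2/15*h_s_1 + 1/5*h_s_2 + 2/15*h_s_3 + 2/5*h_s_4 + 2/15*h_s_5
  h_s_3 = 1 + 2/15*h_s_1 + 1/15*h_s_2 + 1/5*h_s_3 + 4/15*h_s_4 + 1/3*h_s_5
  h_s_4 = 1 + 1/15*h_s_1 + 1/5*h_s_2 + 1/5*h_s_3 + 1/15*h_s_4 + 7/15*h_s_5
  h_s_5 = 1 + 1/15*h_s_1 + 1/15*h_s_2 + 1/15*h_s_3 + 7/15*h_s_4 + 1/3*h_s_5

Substituting h_s_2 = 0 and rearranging gives the linear system (I - Q) h = 1:
  [13/15, -2/15, -2/5, -2/15] . (h_s_1, h_s_3, h_s_4, h_s_5) = 1
  [-2/15, 4/5, -4/15, -1/3] . (h_s_1, h_s_3, h_s_4, h_s_5) = 1
  [-1/15, -1/5, 14/15, -7/15] . (h_s_1, h_s_3, h_s_4, h_s_5) = 1
  [-1/15, -1/15, -7/15, 2/3] . (h_s_1, h_s_3, h_s_4, h_s_5) = 1

Solving yields:
  h_s_1 = 50415/6931
  h_s_3 = 58965/6931
  h_s_4 = 52815/6931
  h_s_5 = 58305/6931

Starting state is s_3, so the expected hitting time is h_s_3 = 58965/6931.

Answer: 58965/6931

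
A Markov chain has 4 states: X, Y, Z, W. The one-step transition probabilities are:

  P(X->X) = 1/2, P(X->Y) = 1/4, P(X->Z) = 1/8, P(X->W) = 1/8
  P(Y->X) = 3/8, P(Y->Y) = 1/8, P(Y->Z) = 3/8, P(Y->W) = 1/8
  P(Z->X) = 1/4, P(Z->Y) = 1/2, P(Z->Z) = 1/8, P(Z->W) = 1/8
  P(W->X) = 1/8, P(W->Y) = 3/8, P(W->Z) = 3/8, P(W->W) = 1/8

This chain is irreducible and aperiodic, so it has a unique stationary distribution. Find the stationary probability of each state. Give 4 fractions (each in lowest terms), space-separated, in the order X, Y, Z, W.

The stationary distribution satisfies pi = pi * P, i.e.:
  pi_X = 1/2*pi_X + 3/8*pi_Y + 1/4*pi_Z + 1/8*pi_W
  pi_Y = 1/4*pi_X + 1/8*pi_Y + 1/2*pi_Z + 3/8*pi_W
  pi_Z = 1/8*pi_X + 3/8*pi_Y + 1/8*pi_Z + 3/8*pi_W
  pi_W = 1/8*pi_X + 1/8*pi_Y + 1/8*pi_Z + 1/8*pi_W
with normalization: pi_X + pi_Y + pi_Z + pi_W = 1.

Using the first 3 balance equations plus normalization, the linear system A*pi = b is:
  [-1/2, 3/8, 1/4, 1/8] . pi = 0
  [1/4, -7/8, 1/2, 3/8] . pi = 0
  [1/8, 3/8, -7/8, 3/8] . pi = 0
  [1, 1, 1, 1] . pi = 1

Solving yields:
  pi_X = 49/136
  pi_Y = 39/136
  pi_Z = 31/136
  pi_W = 1/8

Verification (pi * P):
  49/136*1/2 + 39/136*3/8 + 31/136*1/4 + 1/8*1/8 = 49/136 = pi_X  (ok)
  49/136*1/4 + 39/136*1/8 + 31/136*1/2 + 1/8*3/8 = 39/136 = pi_Y  (ok)
  49/136*1/8 + 39/136*3/8 + 31/136*1/8 + 1/8*3/8 = 31/136 = pi_Z  (ok)
  49/136*1/8 + 39/136*1/8 + 31/136*1/8 + 1/8*1/8 = 1/8 = pi_W  (ok)

Answer: 49/136 39/136 31/136 1/8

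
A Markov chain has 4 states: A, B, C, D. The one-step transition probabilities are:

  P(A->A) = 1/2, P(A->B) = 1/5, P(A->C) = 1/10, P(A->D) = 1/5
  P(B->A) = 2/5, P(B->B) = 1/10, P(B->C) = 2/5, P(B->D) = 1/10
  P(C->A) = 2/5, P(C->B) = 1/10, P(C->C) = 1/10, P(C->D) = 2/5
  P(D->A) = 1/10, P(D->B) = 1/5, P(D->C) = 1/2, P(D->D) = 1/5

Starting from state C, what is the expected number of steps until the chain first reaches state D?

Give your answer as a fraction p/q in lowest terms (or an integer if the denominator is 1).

Answer: 900/241

Derivation:
Let h_i = expected steps to first reach D from state i.
Boundary: h_D = 0.
First-step equations for the other states:
  h_A = 1 + 1/2*h_A + 1/5*h_B + 1/10*h_C + 1/5*h_D
  h_B = 1 + 2/5*h_A + 1/10*h_B + 2/5*h_C + 1/10*h_D
  h_C = 1 + 2/5*h_A + 1/10*h_B + 1/10*h_C + 2/5*h_D

Substituting h_D = 0 and rearranging gives the linear system (I - Q) h = 1:
  [1/2, -1/5, -1/10] . (h_A, h_B, h_C) = 1
  [-2/5, 9/10, -2/5] . (h_A, h_B, h_C) = 1
  [-2/5, -1/10, 9/10] . (h_A, h_B, h_C) = 1

Solving yields:
  h_A = 1130/241
  h_B = 1170/241
  h_C = 900/241

Starting state is C, so the expected hitting time is h_C = 900/241.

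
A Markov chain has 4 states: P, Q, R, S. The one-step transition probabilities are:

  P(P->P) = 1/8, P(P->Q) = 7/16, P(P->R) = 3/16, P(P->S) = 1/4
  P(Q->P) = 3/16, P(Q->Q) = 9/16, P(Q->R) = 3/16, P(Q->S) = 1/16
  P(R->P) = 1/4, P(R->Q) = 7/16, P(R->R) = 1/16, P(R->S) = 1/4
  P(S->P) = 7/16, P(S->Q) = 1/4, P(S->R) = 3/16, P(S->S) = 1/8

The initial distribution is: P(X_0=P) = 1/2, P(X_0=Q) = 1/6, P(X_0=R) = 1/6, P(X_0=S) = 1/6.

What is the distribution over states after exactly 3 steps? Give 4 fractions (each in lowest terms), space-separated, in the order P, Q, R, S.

Propagating the distribution step by step (d_{t+1} = d_t * P):
d_0 = (P=1/2, Q=1/6, R=1/6, S=1/6)
  d_1[P] = 1/2*1/8 + 1/6*3/16 + 1/6*1/4 + 1/6*7/16 = 5/24
  d_1[Q] = 1/2*7/16 + 1/6*9/16 + 1/6*7/16 + 1/6*1/4 = 41/96
  d_1[R] = 1/2*3/16 + 1/6*3/16 + 1/6*1/16 + 1/6*3/16 = 1/6
  d_1[S] = 1/2*1/4 + 1/6*1/16 + 1/6*1/4 + 1/6*1/8 = 19/96
d_1 = (P=5/24, Q=41/96, R=1/6, S=19/96)
  d_2[P] = 5/24*1/8 + 41/96*3/16 + 1/6*1/4 + 19/96*7/16 = 15/64
  d_2[Q] = 5/24*7/16 + 41/96*9/16 + 1/6*7/16 + 19/96*1/4 = 697/1536
  d_2[R] = 5/24*3/16 + 41/96*3/16 + 1/6*1/16 + 19/96*3/16 = 1/6
  d_2[S] = 5/24*1/4 + 41/96*1/16 + 1/6*1/4 + 19/96*1/8 = 223/1536
d_2 = (P=15/64, Q=697/1536, R=1/6, S=223/1536)
  d_3[P] = 15/64*1/8 + 697/1536*3/16 + 1/6*1/4 + 223/1536*7/16 = 1349/6144
  d_3[Q] = 15/64*7/16 + 697/1536*9/16 + 1/6*7/16 + 223/1536*1/4 = 11477/24576
  d_3[R] = 15/64*3/16 + 697/1536*3/16 + 1/6*1/16 + 223/1536*3/16 = 1/6
  d_3[S] = 15/64*1/4 + 697/1536*1/16 + 1/6*1/4 + 223/1536*1/8 = 3607/24576
d_3 = (P=1349/6144, Q=11477/24576, R=1/6, S=3607/24576)

Answer: 1349/6144 11477/24576 1/6 3607/24576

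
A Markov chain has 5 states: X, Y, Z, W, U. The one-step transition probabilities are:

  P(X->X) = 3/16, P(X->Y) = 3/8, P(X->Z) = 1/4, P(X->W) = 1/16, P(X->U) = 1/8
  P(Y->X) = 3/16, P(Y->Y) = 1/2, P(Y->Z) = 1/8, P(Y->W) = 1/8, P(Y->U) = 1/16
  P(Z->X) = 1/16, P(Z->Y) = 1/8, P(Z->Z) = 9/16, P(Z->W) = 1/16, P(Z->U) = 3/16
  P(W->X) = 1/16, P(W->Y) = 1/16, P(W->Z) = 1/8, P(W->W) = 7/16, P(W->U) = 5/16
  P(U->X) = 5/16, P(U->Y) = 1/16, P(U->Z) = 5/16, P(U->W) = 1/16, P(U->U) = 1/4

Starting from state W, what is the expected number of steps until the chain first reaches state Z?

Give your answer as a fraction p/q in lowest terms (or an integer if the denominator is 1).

Answer: 768/143

Derivation:
Let h_i = expected steps to first reach Z from state i.
Boundary: h_Z = 0.
First-step equations for the other states:
  h_X = 1 + 3/16*h_X + 3/8*h_Y + 1/4*h_Z + 1/16*h_W + 1/8*h_U
  h_Y = 1 + 3/16*h_X + 1/2*h_Y + 1/8*h_Z + 1/8*h_W + 1/16*h_U
  h_W = 1 + 1/16*h_X + 1/16*h_Y + 1/8*h_Z + 7/16*h_W + 5/16*h_U
  h_U = 1 + 5/16*h_X + 1/16*h_Y + 5/16*h_Z + 1/16*h_W + 1/4*h_U

Substituting h_Z = 0 and rearranging gives the linear system (I - Q) h = 1:
  [13/16, -3/8, -1/16, -1/8] . (h_X, h_Y, h_W, h_U) = 1
  [-3/16, 1/2, -1/8, -1/16] . (h_X, h_Y, h_W, h_U) = 1
  [-1/16, -1/16, 9/16, -5/16] . (h_X, h_Y, h_W, h_U) = 1
  [-5/16, -1/16, -1/16, 3/4] . (h_X, h_Y, h_W, h_U) = 1

Solving yields:
  h_X = 2128/429
  h_Y = 224/39
  h_W = 768/143
  h_U = 1856/429

Starting state is W, so the expected hitting time is h_W = 768/143.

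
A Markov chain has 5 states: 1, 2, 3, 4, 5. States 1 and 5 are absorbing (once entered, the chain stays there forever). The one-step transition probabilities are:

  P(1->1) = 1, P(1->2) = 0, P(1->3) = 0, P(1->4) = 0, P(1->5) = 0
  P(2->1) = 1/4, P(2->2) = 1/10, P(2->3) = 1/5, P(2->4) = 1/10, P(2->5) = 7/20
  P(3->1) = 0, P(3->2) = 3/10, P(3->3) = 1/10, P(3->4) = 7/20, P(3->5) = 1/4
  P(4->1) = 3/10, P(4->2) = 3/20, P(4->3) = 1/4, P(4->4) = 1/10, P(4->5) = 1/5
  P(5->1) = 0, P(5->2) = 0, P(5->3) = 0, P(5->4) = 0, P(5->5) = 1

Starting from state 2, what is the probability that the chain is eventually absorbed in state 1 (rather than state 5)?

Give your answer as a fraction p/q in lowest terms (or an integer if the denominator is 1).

Let a_i = P(absorbed in 1 | start in state i).
Boundary conditions: a_1 = 1, a_5 = 0.
For each transient state i, a_i = sum_j P(i->j) * a_j:
  a_2 = 1/4*a_1 + 1/10*a_2 + 1/5*a_3 + 1/10*a_4 + 7/20*a_5
  a_3 = 0*a_1 + 3/10*a_2 + 1/10*a_3 + 7/20*a_4 + 1/4*a_5
  a_4 = 3/10*a_1 + 3/20*a_2 + 1/4*a_3 + 1/10*a_4 + 1/5*a_5

Substituting a_1 = 1 and a_5 = 0, rearrange to (I - Q) a = r where r[i] = P(i -> 1):
  [9/10, -1/5, -1/10] . (a_2, a_3, a_4) = 1/4
  [-3/10, 9/10, -7/20] . (a_2, a_3, a_4) = 0
  [-3/20, -1/4, 9/10] . (a_2, a_3, a_4) = 3/10

Solving yields:
  a_2 = 1829/4518
  a_3 = 491/1506
  a_4 = 370/753

Starting state is 2, so the absorption probability is a_2 = 1829/4518.

Answer: 1829/4518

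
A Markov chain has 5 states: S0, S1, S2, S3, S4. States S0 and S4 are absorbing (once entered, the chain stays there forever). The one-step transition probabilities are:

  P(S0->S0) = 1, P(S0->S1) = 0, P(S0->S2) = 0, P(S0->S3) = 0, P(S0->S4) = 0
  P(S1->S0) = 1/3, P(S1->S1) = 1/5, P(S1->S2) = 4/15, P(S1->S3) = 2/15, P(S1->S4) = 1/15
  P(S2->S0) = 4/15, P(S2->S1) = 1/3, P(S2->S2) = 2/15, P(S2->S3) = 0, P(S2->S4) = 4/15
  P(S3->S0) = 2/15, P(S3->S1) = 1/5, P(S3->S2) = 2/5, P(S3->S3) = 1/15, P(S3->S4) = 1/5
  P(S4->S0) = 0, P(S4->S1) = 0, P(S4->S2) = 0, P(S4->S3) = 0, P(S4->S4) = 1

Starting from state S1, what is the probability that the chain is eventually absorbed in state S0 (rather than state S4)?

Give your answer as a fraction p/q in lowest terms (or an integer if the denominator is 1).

Answer: 617/883

Derivation:
Let a_i = P(absorbed in S0 | start in state i).
Boundary conditions: a_S0 = 1, a_S4 = 0.
For each transient state i, a_i = sum_j P(i->j) * a_j:
  a_S1 = 1/3*a_S0 + 1/5*a_S1 + 4/15*a_S2 + 2/15*a_S3 + 1/15*a_S4
  a_S2 = 4/15*a_S0 + 1/3*a_S1 + 2/15*a_S2 + 0*a_S3 + 4/15*a_S4
  a_S3 = 2/15*a_S0 + 1/5*a_S1 + 2/5*a_S2 + 1/15*a_S3 + 1/5*a_S4

Substituting a_S0 = 1 and a_S4 = 0, rearrange to (I - Q) a = r where r[i] = P(i -> S0):
  [4/5, -4/15, -2/15] . (a_S1, a_S2, a_S3) = 1/3
  [-1/3, 13/15, 0] . (a_S1, a_S2, a_S3) = 4/15
  [-1/5, -2/5, 14/15] . (a_S1, a_S2, a_S3) = 2/15

Solving yields:
  a_S1 = 617/883
  a_S2 = 509/883
  a_S3 = 953/1766

Starting state is S1, so the absorption probability is a_S1 = 617/883.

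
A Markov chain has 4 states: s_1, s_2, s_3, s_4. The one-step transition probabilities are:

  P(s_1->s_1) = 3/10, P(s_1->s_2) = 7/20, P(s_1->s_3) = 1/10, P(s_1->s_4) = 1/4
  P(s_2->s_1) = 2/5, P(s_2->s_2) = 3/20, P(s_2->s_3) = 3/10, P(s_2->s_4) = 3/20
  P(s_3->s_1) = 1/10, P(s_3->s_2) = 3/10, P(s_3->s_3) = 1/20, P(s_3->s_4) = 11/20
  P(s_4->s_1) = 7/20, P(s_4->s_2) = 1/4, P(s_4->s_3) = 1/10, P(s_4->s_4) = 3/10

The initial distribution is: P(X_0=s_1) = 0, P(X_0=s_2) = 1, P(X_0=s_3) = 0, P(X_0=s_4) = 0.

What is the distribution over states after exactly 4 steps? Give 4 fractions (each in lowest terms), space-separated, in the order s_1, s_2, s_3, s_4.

Propagating the distribution step by step (d_{t+1} = d_t * P):
d_0 = (s_1=0, s_2=1, s_3=0, s_4=0)
  d_1[s_1] = 0*3/10 + 1*2/5 + 0*1/10 + 0*7/20 = 2/5
  d_1[s_2] = 0*7/20 + 1*3/20 + 0*3/10 + 0*1/4 = 3/20
  d_1[s_3] = 0*1/10 + 1*3/10 + 0*1/20 + 0*1/10 = 3/10
  d_1[s_4] = 0*1/4 + 1*3/20 + 0*11/20 + 0*3/10 = 3/20
d_1 = (s_1=2/5, s_2=3/20, s_3=3/10, s_4=3/20)
  d_2[s_1] = 2/5*3/10 + 3/20*2/5 + 3/10*1/10 + 3/20*7/20 = 21/80
  d_2[s_2] = 2/5*7/20 + 3/20*3/20 + 3/10*3/10 + 3/20*1/4 = 29/100
  d_2[s_3] = 2/5*1/10 + 3/20*3/10 + 3/10*1/20 + 3/20*1/10 = 23/200
  d_2[s_4] = 2/5*1/4 + 3/20*3/20 + 3/10*11/20 + 3/20*3/10 = 133/400
d_2 = (s_1=21/80, s_2=29/100, s_3=23/200, s_4=133/400)
  d_3[s_1] = 21/80*3/10 + 29/100*2/5 + 23/200*1/10 + 133/400*7/20 = 2581/8000
  d_3[s_2] = 21/80*7/20 + 29/100*3/20 + 23/200*3/10 + 133/400*1/4 = 253/1000
  d_3[s_3] = 21/80*1/10 + 29/100*3/10 + 23/200*1/20 + 133/400*1/10 = 609/4000
  d_3[s_4] = 21/80*1/4 + 29/100*3/20 + 23/200*11/20 + 133/400*3/10 = 2177/8000
d_3 = (s_1=2581/8000, s_2=253/1000, s_3=609/4000, s_4=2177/8000)
  d_4[s_1] = 2581/8000*3/10 + 253/1000*2/5 + 609/4000*1/10 + 2177/8000*7/20 = 49353/160000
  d_4[s_2] = 2581/8000*7/20 + 253/1000*3/20 + 609/4000*3/10 + 2177/8000*1/4 = 10583/40000
  d_4[s_3] = 2581/8000*1/10 + 253/1000*3/10 + 609/4000*1/20 + 2177/8000*1/10 = 11439/80000
  d_4[s_4] = 2581/8000*1/4 + 253/1000*3/20 + 609/4000*11/20 + 2177/8000*3/10 = 45437/160000
d_4 = (s_1=49353/160000, s_2=10583/40000, s_3=11439/80000, s_4=45437/160000)

Answer: 49353/160000 10583/40000 11439/80000 45437/160000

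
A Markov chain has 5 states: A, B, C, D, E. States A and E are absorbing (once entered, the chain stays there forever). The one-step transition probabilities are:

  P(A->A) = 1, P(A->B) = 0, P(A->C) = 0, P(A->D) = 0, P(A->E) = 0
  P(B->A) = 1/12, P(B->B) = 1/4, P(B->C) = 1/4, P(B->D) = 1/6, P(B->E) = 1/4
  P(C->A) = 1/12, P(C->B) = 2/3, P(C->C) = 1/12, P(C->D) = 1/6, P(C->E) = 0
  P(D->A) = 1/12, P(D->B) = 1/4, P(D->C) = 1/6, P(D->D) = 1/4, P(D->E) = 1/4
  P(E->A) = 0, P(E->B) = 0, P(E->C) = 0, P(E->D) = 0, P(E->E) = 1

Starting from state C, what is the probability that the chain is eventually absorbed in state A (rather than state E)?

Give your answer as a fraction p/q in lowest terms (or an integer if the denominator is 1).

Let a_i = P(absorbed in A | start in state i).
Boundary conditions: a_A = 1, a_E = 0.
For each transient state i, a_i = sum_j P(i->j) * a_j:
  a_B = 1/12*a_A + 1/4*a_B + 1/4*a_C + 1/6*a_D + 1/4*a_E
  a_C = 1/12*a_A + 2/3*a_B + 1/12*a_C + 1/6*a_D + 0*a_E
  a_D = 1/12*a_A + 1/4*a_B + 1/6*a_C + 1/4*a_D + 1/4*a_E

Substituting a_A = 1 and a_E = 0, rearrange to (I - Q) a = r where r[i] = P(i -> A):
  [3/4, -1/4, -1/6] . (a_B, a_C, a_D) = 1/12
  [-2/3, 11/12, -1/6] . (a_B, a_C, a_D) = 1/12
  [-1/4, -1/6, 3/4] . (a_B, a_C, a_D) = 1/12

Solving yields:
  a_B = 154/523
  a_C = 187/523
  a_D = 151/523

Starting state is C, so the absorption probability is a_C = 187/523.

Answer: 187/523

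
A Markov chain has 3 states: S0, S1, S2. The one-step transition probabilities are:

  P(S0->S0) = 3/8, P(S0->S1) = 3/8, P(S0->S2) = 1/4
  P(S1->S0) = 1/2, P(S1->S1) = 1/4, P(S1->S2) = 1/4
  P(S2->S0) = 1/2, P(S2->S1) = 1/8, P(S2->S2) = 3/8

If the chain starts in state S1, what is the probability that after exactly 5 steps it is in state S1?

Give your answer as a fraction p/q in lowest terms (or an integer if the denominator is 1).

Computing P^5 by repeated multiplication:
P^1 =
  S0: [3/8, 3/8, 1/4]
  S1: [1/2, 1/4, 1/4]
  S2: [1/2, 1/8, 3/8]
P^2 =
  S0: [29/64, 17/64, 9/32]
  S1: [7/16, 9/32, 9/32]
  S2: [7/16, 17/64, 19/64]
P^3 =
  S0: [227/512, 139/512, 73/256]
  S1: [57/128, 69/256, 73/256]
  S2: [57/128, 137/512, 147/512]
P^4 =
  S0: [1821/4096, 1105/4096, 585/2048]
  S1: [455/1024, 553/2048, 585/2048]
  S2: [455/1024, 1105/4096, 1171/4096]
P^5 =
  S0: [14563/32768, 8843/32768, 4681/16384]
  S1: [3641/8192, 4421/16384, 4681/16384]
  S2: [3641/8192, 8841/32768, 9363/32768]

(P^5)[S1 -> S1] = 4421/16384

Answer: 4421/16384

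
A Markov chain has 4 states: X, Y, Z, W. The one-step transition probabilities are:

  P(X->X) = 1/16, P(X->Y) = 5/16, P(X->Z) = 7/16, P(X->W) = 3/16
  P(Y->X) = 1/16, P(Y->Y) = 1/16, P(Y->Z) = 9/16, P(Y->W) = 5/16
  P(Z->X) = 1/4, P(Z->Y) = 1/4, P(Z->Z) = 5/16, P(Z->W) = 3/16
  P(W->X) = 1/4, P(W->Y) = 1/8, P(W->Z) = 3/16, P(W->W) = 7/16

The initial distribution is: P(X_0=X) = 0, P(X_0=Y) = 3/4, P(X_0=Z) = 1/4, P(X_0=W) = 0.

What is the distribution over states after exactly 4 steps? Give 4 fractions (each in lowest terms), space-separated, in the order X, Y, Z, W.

Propagating the distribution step by step (d_{t+1} = d_t * P):
d_0 = (X=0, Y=3/4, Z=1/4, W=0)
  d_1[X] = 0*1/16 + 3/4*1/16 + 1/4*1/4 + 0*1/4 = 7/64
  d_1[Y] = 0*5/16 + 3/4*1/16 + 1/4*1/4 + 0*1/8 = 7/64
  d_1[Z] = 0*7/16 + 3/4*9/16 + 1/4*5/16 + 0*3/16 = 1/2
  d_1[W] = 0*3/16 + 3/4*5/16 + 1/4*3/16 + 0*7/16 = 9/32
d_1 = (X=7/64, Y=7/64, Z=1/2, W=9/32)
  d_2[X] = 7/64*1/16 + 7/64*1/16 + 1/2*1/4 + 9/32*1/4 = 107/512
  d_2[Y] = 7/64*5/16 + 7/64*1/16 + 1/2*1/4 + 9/32*1/8 = 103/512
  d_2[Z] = 7/64*7/16 + 7/64*9/16 + 1/2*5/16 + 9/32*3/16 = 163/512
  d_2[W] = 7/64*3/16 + 7/64*5/16 + 1/2*3/16 + 9/32*7/16 = 139/512
d_2 = (X=107/512, Y=103/512, Z=163/512, W=139/512)
  d_3[X] = 107/512*1/16 + 103/512*1/16 + 163/512*1/4 + 139/512*1/4 = 709/4096
  d_3[Y] = 107/512*5/16 + 103/512*1/16 + 163/512*1/4 + 139/512*1/8 = 49/256
  d_3[Z] = 107/512*7/16 + 103/512*9/16 + 163/512*5/16 + 139/512*3/16 = 727/2048
  d_3[W] = 107/512*3/16 + 103/512*5/16 + 163/512*3/16 + 139/512*7/16 = 1149/4096
d_3 = (X=709/4096, Y=49/256, Z=727/2048, W=1149/4096)
  d_4[X] = 709/4096*1/16 + 49/256*1/16 + 727/2048*1/4 + 1149/4096*1/4 = 11905/65536
  d_4[Y] = 709/4096*5/16 + 49/256*1/16 + 727/2048*1/4 + 1149/4096*1/8 = 12443/65536
  d_4[Z] = 709/4096*7/16 + 49/256*9/16 + 727/2048*5/16 + 1149/4096*3/16 = 1421/4096
  d_4[W] = 709/4096*3/16 + 49/256*5/16 + 727/2048*3/16 + 1149/4096*7/16 = 4613/16384
d_4 = (X=11905/65536, Y=12443/65536, Z=1421/4096, W=4613/16384)

Answer: 11905/65536 12443/65536 1421/4096 4613/16384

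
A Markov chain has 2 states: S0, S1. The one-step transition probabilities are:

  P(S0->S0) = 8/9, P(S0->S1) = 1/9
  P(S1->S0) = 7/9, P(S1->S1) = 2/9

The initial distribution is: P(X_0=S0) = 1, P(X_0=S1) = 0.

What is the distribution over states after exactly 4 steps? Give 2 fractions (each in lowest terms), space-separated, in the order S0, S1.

Propagating the distribution step by step (d_{t+1} = d_t * P):
d_0 = (S0=1, S1=0)
  d_1[S0] = 1*8/9 + 0*7/9 = 8/9
  d_1[S1] = 1*1/9 + 0*2/9 = 1/9
d_1 = (S0=8/9, S1=1/9)
  d_2[S0] = 8/9*8/9 + 1/9*7/9 = 71/81
  d_2[S1] = 8/9*1/9 + 1/9*2/9 = 10/81
d_2 = (S0=71/81, S1=10/81)
  d_3[S0] = 71/81*8/9 + 10/81*7/9 = 638/729
  d_3[S1] = 71/81*1/9 + 10/81*2/9 = 91/729
d_3 = (S0=638/729, S1=91/729)
  d_4[S0] = 638/729*8/9 + 91/729*7/9 = 5741/6561
  d_4[S1] = 638/729*1/9 + 91/729*2/9 = 820/6561
d_4 = (S0=5741/6561, S1=820/6561)

Answer: 5741/6561 820/6561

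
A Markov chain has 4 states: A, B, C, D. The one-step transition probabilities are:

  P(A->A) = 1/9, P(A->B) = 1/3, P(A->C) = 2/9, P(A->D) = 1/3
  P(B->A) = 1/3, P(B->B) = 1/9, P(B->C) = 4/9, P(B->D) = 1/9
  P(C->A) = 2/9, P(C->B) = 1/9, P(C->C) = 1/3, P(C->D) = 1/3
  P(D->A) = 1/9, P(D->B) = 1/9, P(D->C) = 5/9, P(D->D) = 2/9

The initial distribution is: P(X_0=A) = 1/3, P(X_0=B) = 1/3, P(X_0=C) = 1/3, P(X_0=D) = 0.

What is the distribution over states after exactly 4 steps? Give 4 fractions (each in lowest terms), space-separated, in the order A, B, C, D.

Propagating the distribution step by step (d_{t+1} = d_t * P):
d_0 = (A=1/3, B=1/3, C=1/3, D=0)
  d_1[A] = 1/3*1/9 + 1/3*1/3 + 1/3*2/9 + 0*1/9 = 2/9
  d_1[B] = 1/3*1/3 + 1/3*1/9 + 1/3*1/9 + 0*1/9 = 5/27
  d_1[C] = 1/3*2/9 + 1/3*4/9 + 1/3*1/3 + 0*5/9 = 1/3
  d_1[D] = 1/3*1/3 + 1/3*1/9 + 1/3*1/3 + 0*2/9 = 7/27
d_1 = (A=2/9, B=5/27, C=1/3, D=7/27)
  d_2[A] = 2/9*1/9 + 5/27*1/3 + 1/3*2/9 + 7/27*1/9 = 46/243
  d_2[B] = 2/9*1/3 + 5/27*1/9 + 1/3*1/9 + 7/27*1/9 = 13/81
  d_2[C] = 2/9*2/9 + 5/27*4/9 + 1/3*1/3 + 7/27*5/9 = 94/243
  d_2[D] = 2/9*1/3 + 5/27*1/9 + 1/3*1/3 + 7/27*2/9 = 64/243
d_2 = (A=46/243, B=13/81, C=94/243, D=64/243)
  d_3[A] = 46/243*1/9 + 13/81*1/3 + 94/243*2/9 + 64/243*1/9 = 415/2187
  d_3[B] = 46/243*1/3 + 13/81*1/9 + 94/243*1/9 + 64/243*1/9 = 335/2187
  d_3[C] = 46/243*2/9 + 13/81*4/9 + 94/243*1/3 + 64/243*5/9 = 850/2187
  d_3[D] = 46/243*1/3 + 13/81*1/9 + 94/243*1/3 + 64/243*2/9 = 587/2187
d_3 = (A=415/2187, B=335/2187, C=850/2187, D=587/2187)
  d_4[A] = 415/2187*1/9 + 335/2187*1/3 + 850/2187*2/9 + 587/2187*1/9 = 3707/19683
  d_4[B] = 415/2187*1/3 + 335/2187*1/9 + 850/2187*1/9 + 587/2187*1/9 = 3017/19683
  d_4[C] = 415/2187*2/9 + 335/2187*4/9 + 850/2187*1/3 + 587/2187*5/9 = 7655/19683
  d_4[D] = 415/2187*1/3 + 335/2187*1/9 + 850/2187*1/3 + 587/2187*2/9 = 1768/6561
d_4 = (A=3707/19683, B=3017/19683, C=7655/19683, D=1768/6561)

Answer: 3707/19683 3017/19683 7655/19683 1768/6561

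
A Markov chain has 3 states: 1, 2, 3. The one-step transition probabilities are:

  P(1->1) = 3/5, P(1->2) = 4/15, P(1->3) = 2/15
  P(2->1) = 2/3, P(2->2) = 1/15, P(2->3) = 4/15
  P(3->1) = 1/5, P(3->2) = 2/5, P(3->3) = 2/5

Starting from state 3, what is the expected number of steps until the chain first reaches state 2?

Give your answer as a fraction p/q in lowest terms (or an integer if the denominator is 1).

Answer: 45/16

Derivation:
Let h_i = expected steps to first reach 2 from state i.
Boundary: h_2 = 0.
First-step equations for the other states:
  h_1 = 1 + 3/5*h_1 + 4/15*h_2 + 2/15*h_3
  h_3 = 1 + 1/5*h_1 + 2/5*h_2 + 2/5*h_3

Substituting h_2 = 0 and rearranging gives the linear system (I - Q) h = 1:
  [2/5, -2/15] . (h_1, h_3) = 1
  [-1/5, 3/5] . (h_1, h_3) = 1

Solving yields:
  h_1 = 55/16
  h_3 = 45/16

Starting state is 3, so the expected hitting time is h_3 = 45/16.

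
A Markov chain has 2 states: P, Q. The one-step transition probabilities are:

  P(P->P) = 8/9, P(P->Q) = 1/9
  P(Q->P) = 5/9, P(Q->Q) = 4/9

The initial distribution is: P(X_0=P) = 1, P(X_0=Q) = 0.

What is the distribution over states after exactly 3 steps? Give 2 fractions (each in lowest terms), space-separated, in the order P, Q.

Propagating the distribution step by step (d_{t+1} = d_t * P):
d_0 = (P=1, Q=0)
  d_1[P] = 1*8/9 + 0*5/9 = 8/9
  d_1[Q] = 1*1/9 + 0*4/9 = 1/9
d_1 = (P=8/9, Q=1/9)
  d_2[P] = 8/9*8/9 + 1/9*5/9 = 23/27
  d_2[Q] = 8/9*1/9 + 1/9*4/9 = 4/27
d_2 = (P=23/27, Q=4/27)
  d_3[P] = 23/27*8/9 + 4/27*5/9 = 68/81
  d_3[Q] = 23/27*1/9 + 4/27*4/9 = 13/81
d_3 = (P=68/81, Q=13/81)

Answer: 68/81 13/81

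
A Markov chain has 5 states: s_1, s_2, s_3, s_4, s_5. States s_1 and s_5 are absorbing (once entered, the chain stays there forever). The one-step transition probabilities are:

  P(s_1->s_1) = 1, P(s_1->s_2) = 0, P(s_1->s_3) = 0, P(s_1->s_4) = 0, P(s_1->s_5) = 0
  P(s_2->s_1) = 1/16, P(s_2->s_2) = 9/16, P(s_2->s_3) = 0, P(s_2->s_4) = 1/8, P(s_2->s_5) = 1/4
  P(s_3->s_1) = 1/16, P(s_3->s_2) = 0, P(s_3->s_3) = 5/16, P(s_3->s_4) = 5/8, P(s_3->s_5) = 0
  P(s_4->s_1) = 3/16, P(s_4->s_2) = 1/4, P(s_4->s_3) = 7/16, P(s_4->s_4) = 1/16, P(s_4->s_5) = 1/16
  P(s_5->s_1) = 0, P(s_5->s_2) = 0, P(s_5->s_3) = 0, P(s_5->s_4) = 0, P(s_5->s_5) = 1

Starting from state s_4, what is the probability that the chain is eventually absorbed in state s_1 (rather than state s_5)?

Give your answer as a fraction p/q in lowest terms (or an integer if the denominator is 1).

Answer: 324/577

Derivation:
Let a_i = P(absorbed in s_1 | start in state i).
Boundary conditions: a_s_1 = 1, a_s_5 = 0.
For each transient state i, a_i = sum_j P(i->j) * a_j:
  a_s_2 = 1/16*a_s_1 + 9/16*a_s_2 + 0*a_s_3 + 1/8*a_s_4 + 1/4*a_s_5
  a_s_3 = 1/16*a_s_1 + 0*a_s_2 + 5/16*a_s_3 + 5/8*a_s_4 + 0*a_s_5
  a_s_4 = 3/16*a_s_1 + 1/4*a_s_2 + 7/16*a_s_3 + 1/16*a_s_4 + 1/16*a_s_5

Substituting a_s_1 = 1 and a_s_5 = 0, rearrange to (I - Q) a = r where r[i] = P(i -> s_1):
  [7/16, 0, -1/8] . (a_s_2, a_s_3, a_s_4) = 1/16
  [0, 11/16, -5/8] . (a_s_2, a_s_3, a_s_4) = 1/16
  [-1/4, -7/16, 15/16] . (a_s_2, a_s_3, a_s_4) = 3/16

Solving yields:
  a_s_2 = 175/577
  a_s_3 = 347/577
  a_s_4 = 324/577

Starting state is s_4, so the absorption probability is a_s_4 = 324/577.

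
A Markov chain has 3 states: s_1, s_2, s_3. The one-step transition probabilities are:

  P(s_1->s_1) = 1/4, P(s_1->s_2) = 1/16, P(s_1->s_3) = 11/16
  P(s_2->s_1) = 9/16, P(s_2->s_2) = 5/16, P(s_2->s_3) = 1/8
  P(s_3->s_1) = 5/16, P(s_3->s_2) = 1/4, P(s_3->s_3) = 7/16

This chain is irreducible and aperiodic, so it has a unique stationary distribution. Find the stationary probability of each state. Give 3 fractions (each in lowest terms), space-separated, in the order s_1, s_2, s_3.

The stationary distribution satisfies pi = pi * P, i.e.:
  pi_s_1 = 1/4*pi_s_1 + 9/16*pi_s_2 + 5/16*pi_s_3
  pi_s_2 = 1/16*pi_s_1 + 5/16*pi_s_2 + 1/4*pi_s_3
  pi_s_3 = 11/16*pi_s_1 + 1/8*pi_s_2 + 7/16*pi_s_3
with normalization: pi_s_1 + pi_s_2 + pi_s_3 = 1.

Using the first 2 balance equations plus normalization, the linear system A*pi = b is:
  [-3/4, 9/16, 5/16] . pi = 0
  [1/16, -11/16, 1/4] . pi = 0
  [1, 1, 1] . pi = 1

Solving yields:
  pi_s_1 = 91/267
  pi_s_2 = 53/267
  pi_s_3 = 41/89

Verification (pi * P):
  91/267*1/4 + 53/267*9/16 + 41/89*5/16 = 91/267 = pi_s_1  (ok)
  91/267*1/16 + 53/267*5/16 + 41/89*1/4 = 53/267 = pi_s_2  (ok)
  91/267*11/16 + 53/267*1/8 + 41/89*7/16 = 41/89 = pi_s_3  (ok)

Answer: 91/267 53/267 41/89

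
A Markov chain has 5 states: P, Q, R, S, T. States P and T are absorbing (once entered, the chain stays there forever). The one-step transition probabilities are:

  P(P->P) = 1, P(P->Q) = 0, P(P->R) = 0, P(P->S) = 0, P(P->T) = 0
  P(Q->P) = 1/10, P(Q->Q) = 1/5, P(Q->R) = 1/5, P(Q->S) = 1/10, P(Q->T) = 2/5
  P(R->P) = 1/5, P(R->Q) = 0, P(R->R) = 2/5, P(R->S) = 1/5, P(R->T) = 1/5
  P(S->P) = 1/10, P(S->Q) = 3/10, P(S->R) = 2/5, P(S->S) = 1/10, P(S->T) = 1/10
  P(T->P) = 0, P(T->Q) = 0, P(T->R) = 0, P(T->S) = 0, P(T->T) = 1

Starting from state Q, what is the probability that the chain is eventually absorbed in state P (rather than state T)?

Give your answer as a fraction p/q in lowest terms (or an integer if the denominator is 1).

Answer: 50/169

Derivation:
Let a_i = P(absorbed in P | start in state i).
Boundary conditions: a_P = 1, a_T = 0.
For each transient state i, a_i = sum_j P(i->j) * a_j:
  a_Q = 1/10*a_P + 1/5*a_Q + 1/5*a_R + 1/10*a_S + 2/5*a_T
  a_R = 1/5*a_P + 0*a_Q + 2/5*a_R + 1/5*a_S + 1/5*a_T
  a_S = 1/10*a_P + 3/10*a_Q + 2/5*a_R + 1/10*a_S + 1/10*a_T

Substituting a_P = 1 and a_T = 0, rearrange to (I - Q) a = r where r[i] = P(i -> P):
  [4/5, -1/5, -1/10] . (a_Q, a_R, a_S) = 1/10
  [0, 3/5, -1/5] . (a_Q, a_R, a_S) = 1/5
  [-3/10, -2/5, 9/10] . (a_Q, a_R, a_S) = 1/10

Solving yields:
  a_Q = 50/169
  a_R = 80/169
  a_S = 71/169

Starting state is Q, so the absorption probability is a_Q = 50/169.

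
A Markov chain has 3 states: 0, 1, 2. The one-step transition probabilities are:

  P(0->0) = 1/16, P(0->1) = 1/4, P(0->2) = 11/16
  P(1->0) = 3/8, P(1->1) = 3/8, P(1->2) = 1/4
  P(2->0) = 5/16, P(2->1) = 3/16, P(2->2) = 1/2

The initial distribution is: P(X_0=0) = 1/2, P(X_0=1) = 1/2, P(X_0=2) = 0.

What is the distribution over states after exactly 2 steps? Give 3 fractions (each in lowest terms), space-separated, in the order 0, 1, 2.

Answer: 71/256 133/512 237/512

Derivation:
Propagating the distribution step by step (d_{t+1} = d_t * P):
d_0 = (0=1/2, 1=1/2, 2=0)
  d_1[0] = 1/2*1/16 + 1/2*3/8 + 0*5/16 = 7/32
  d_1[1] = 1/2*1/4 + 1/2*3/8 + 0*3/16 = 5/16
  d_1[2] = 1/2*11/16 + 1/2*1/4 + 0*1/2 = 15/32
d_1 = (0=7/32, 1=5/16, 2=15/32)
  d_2[0] = 7/32*1/16 + 5/16*3/8 + 15/32*5/16 = 71/256
  d_2[1] = 7/32*1/4 + 5/16*3/8 + 15/32*3/16 = 133/512
  d_2[2] = 7/32*11/16 + 5/16*1/4 + 15/32*1/2 = 237/512
d_2 = (0=71/256, 1=133/512, 2=237/512)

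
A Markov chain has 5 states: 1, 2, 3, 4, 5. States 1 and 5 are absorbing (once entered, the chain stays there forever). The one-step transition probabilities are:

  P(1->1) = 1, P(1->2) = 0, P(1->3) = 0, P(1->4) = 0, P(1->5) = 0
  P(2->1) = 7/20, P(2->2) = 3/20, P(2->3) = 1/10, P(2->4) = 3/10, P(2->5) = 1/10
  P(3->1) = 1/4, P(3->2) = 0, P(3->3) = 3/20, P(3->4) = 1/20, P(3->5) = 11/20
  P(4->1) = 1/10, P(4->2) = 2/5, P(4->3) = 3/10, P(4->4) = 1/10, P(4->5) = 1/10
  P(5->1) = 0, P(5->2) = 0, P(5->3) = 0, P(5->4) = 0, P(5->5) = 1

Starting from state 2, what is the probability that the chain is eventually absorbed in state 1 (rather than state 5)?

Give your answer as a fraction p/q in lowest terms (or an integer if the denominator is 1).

Answer: 667/1067

Derivation:
Let a_i = P(absorbed in 1 | start in state i).
Boundary conditions: a_1 = 1, a_5 = 0.
For each transient state i, a_i = sum_j P(i->j) * a_j:
  a_2 = 7/20*a_1 + 3/20*a_2 + 1/10*a_3 + 3/10*a_4 + 1/10*a_5
  a_3 = 1/4*a_1 + 0*a_2 + 3/20*a_3 + 1/20*a_4 + 11/20*a_5
  a_4 = 1/10*a_1 + 2/5*a_2 + 3/10*a_3 + 1/10*a_4 + 1/10*a_5

Substituting a_1 = 1 and a_5 = 0, rearrange to (I - Q) a = r where r[i] = P(i -> 1):
  [17/20, -1/10, -3/10] . (a_2, a_3, a_4) = 7/20
  [0, 17/20, -1/20] . (a_2, a_3, a_4) = 1/4
  [-2/5, -3/10, 9/10] . (a_2, a_3, a_4) = 1/10

Solving yields:
  a_2 = 667/1067
  a_3 = 345/1067
  a_4 = 530/1067

Starting state is 2, so the absorption probability is a_2 = 667/1067.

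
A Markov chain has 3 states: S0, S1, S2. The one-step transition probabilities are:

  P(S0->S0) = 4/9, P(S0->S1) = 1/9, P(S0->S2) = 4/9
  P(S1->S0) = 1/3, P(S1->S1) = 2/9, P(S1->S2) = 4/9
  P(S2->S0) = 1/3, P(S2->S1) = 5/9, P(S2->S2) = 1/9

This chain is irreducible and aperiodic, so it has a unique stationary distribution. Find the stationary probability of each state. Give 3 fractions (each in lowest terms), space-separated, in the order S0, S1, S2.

The stationary distribution satisfies pi = pi * P, i.e.:
  pi_S0 = 4/9*pi_S0 + 1/3*pi_S1 + 1/3*pi_S2
  pi_S1 = 1/9*pi_S0 + 2/9*pi_S1 + 5/9*pi_S2
  pi_S2 = 4/9*pi_S0 + 4/9*pi_S1 + 1/9*pi_S2
with normalization: pi_S0 + pi_S1 + pi_S2 = 1.

Using the first 2 balance equations plus normalization, the linear system A*pi = b is:
  [-5/9, 1/3, 1/3] . pi = 0
  [1/9, -7/9, 5/9] . pi = 0
  [1, 1, 1] . pi = 1

Solving yields:
  pi_S0 = 3/8
  pi_S1 = 7/24
  pi_S2 = 1/3

Verification (pi * P):
  3/8*4/9 + 7/24*1/3 + 1/3*1/3 = 3/8 = pi_S0  (ok)
  3/8*1/9 + 7/24*2/9 + 1/3*5/9 = 7/24 = pi_S1  (ok)
  3/8*4/9 + 7/24*4/9 + 1/3*1/9 = 1/3 = pi_S2  (ok)

Answer: 3/8 7/24 1/3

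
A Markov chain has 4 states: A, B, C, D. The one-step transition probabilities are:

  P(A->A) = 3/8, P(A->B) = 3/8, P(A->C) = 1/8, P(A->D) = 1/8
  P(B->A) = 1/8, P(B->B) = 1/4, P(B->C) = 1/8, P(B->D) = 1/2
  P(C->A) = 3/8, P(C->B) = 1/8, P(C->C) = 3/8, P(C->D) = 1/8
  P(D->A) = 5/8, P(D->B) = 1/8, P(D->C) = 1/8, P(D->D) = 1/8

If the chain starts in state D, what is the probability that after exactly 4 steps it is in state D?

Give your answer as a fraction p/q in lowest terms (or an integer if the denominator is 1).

Answer: 905/4096

Derivation:
Computing P^4 by repeated multiplication:
P^1 =
  A: [3/8, 3/8, 1/8, 1/8]
  B: [1/8, 1/4, 1/8, 1/2]
  C: [3/8, 1/8, 3/8, 1/8]
  D: [5/8, 1/8, 1/8, 1/8]
P^2 =
  A: [5/16, 17/64, 5/32, 17/64]
  B: [7/16, 3/16, 5/32, 7/32]
  C: [3/8, 15/64, 7/32, 11/64]
  D: [3/8, 19/64, 5/32, 11/64]
P^3 =
  A: [3/8, 121/512, 21/128, 115/512]
  B: [49/128, 33/128, 21/128, 25/128]
  C: [23/64, 127/512, 23/128, 109/512]
  D: [11/32, 131/512, 21/128, 121/512]
P^4 =
  A: [381/1024, 1017/4096, 85/512, 875/4096]
  B: [23/64, 259/1024, 85/512, 227/1024]
  C: [375/1024, 1007/4096, 87/512, 893/4096]
  D: [379/1024, 995/4096, 85/512, 905/4096]

(P^4)[D -> D] = 905/4096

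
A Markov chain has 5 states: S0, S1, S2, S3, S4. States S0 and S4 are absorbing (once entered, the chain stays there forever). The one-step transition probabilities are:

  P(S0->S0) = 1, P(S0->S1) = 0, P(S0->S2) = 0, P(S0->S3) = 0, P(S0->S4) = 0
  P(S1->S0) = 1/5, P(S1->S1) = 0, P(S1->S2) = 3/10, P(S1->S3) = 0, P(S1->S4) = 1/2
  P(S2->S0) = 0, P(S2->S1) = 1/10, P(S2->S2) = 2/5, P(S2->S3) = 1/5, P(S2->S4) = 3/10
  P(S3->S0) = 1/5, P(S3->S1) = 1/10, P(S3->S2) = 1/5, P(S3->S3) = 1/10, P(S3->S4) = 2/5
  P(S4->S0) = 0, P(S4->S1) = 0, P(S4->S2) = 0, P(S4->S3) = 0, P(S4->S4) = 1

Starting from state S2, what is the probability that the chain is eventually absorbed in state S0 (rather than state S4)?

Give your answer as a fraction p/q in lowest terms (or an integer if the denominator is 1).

Let a_i = P(absorbed in S0 | start in state i).
Boundary conditions: a_S0 = 1, a_S4 = 0.
For each transient state i, a_i = sum_j P(i->j) * a_j:
  a_S1 = 1/5*a_S0 + 0*a_S1 + 3/10*a_S2 + 0*a_S3 + 1/2*a_S4
  a_S2 = 0*a_S0 + 1/10*a_S1 + 2/5*a_S2 + 1/5*a_S3 + 3/10*a_S4
  a_S3 = 1/5*a_S0 + 1/10*a_S1 + 1/5*a_S2 + 1/10*a_S3 + 2/5*a_S4

Substituting a_S0 = 1 and a_S4 = 0, rearrange to (I - Q) a = r where r[i] = P(i -> S0):
  [1, -3/10, 0] . (a_S1, a_S2, a_S3) = 1/5
  [-1/10, 3/5, -1/5] . (a_S1, a_S2, a_S3) = 0
  [-1/10, -1/5, 9/10] . (a_S1, a_S2, a_S3) = 1/5

Solving yields:
  a_S1 = 112/467
  a_S2 = 62/467
  a_S3 = 130/467

Starting state is S2, so the absorption probability is a_S2 = 62/467.

Answer: 62/467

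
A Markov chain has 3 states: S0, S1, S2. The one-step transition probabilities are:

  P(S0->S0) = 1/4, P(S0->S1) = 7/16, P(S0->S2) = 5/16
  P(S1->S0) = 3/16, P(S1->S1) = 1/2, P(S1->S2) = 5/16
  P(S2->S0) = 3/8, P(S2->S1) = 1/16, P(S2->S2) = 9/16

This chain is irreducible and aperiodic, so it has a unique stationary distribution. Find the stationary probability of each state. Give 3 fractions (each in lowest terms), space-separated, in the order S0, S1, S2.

Answer: 17/60 3/10 5/12

Derivation:
The stationary distribution satisfies pi = pi * P, i.e.:
  pi_S0 = 1/4*pi_S0 + 3/16*pi_S1 + 3/8*pi_S2
  pi_S1 = 7/16*pi_S0 + 1/2*pi_S1 + 1/16*pi_S2
  pi_S2 = 5/16*pi_S0 + 5/16*pi_S1 + 9/16*pi_S2
with normalization: pi_S0 + pi_S1 + pi_S2 = 1.

Using the first 2 balance equations plus normalization, the linear system A*pi = b is:
  [-3/4, 3/16, 3/8] . pi = 0
  [7/16, -1/2, 1/16] . pi = 0
  [1, 1, 1] . pi = 1

Solving yields:
  pi_S0 = 17/60
  pi_S1 = 3/10
  pi_S2 = 5/12

Verification (pi * P):
  17/60*1/4 + 3/10*3/16 + 5/12*3/8 = 17/60 = pi_S0  (ok)
  17/60*7/16 + 3/10*1/2 + 5/12*1/16 = 3/10 = pi_S1  (ok)
  17/60*5/16 + 3/10*5/16 + 5/12*9/16 = 5/12 = pi_S2  (ok)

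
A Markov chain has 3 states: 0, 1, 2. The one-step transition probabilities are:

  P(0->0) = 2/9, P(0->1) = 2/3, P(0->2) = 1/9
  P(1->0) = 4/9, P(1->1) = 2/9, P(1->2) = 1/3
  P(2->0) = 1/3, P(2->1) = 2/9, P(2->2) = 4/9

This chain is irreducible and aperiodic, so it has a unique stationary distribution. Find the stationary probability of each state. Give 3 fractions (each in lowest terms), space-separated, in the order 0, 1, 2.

Answer: 29/86 16/43 25/86

Derivation:
The stationary distribution satisfies pi = pi * P, i.e.:
  pi_0 = 2/9*pi_0 + 4/9*pi_1 + 1/3*pi_2
  pi_1 = 2/3*pi_0 + 2/9*pi_1 + 2/9*pi_2
  pi_2 = 1/9*pi_0 + 1/3*pi_1 + 4/9*pi_2
with normalization: pi_0 + pi_1 + pi_2 = 1.

Using the first 2 balance equations plus normalization, the linear system A*pi = b is:
  [-7/9, 4/9, 1/3] . pi = 0
  [2/3, -7/9, 2/9] . pi = 0
  [1, 1, 1] . pi = 1

Solving yields:
  pi_0 = 29/86
  pi_1 = 16/43
  pi_2 = 25/86

Verification (pi * P):
  29/86*2/9 + 16/43*4/9 + 25/86*1/3 = 29/86 = pi_0  (ok)
  29/86*2/3 + 16/43*2/9 + 25/86*2/9 = 16/43 = pi_1  (ok)
  29/86*1/9 + 16/43*1/3 + 25/86*4/9 = 25/86 = pi_2  (ok)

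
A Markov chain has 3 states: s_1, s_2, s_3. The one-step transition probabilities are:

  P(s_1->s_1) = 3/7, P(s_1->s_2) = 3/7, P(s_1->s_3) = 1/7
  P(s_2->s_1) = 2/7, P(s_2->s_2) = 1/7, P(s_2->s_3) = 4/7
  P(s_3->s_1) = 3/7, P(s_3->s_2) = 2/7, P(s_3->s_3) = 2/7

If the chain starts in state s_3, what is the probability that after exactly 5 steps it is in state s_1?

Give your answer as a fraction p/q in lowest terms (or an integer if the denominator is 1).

Answer: 6487/16807

Derivation:
Computing P^5 by repeated multiplication:
P^1 =
  s_1: [3/7, 3/7, 1/7]
  s_2: [2/7, 1/7, 4/7]
  s_3: [3/7, 2/7, 2/7]
P^2 =
  s_1: [18/49, 2/7, 17/49]
  s_2: [20/49, 15/49, 2/7]
  s_3: [19/49, 15/49, 15/49]
P^3 =
  s_1: [19/49, 102/343, 108/343]
  s_2: [132/343, 103/343, 108/343]
  s_3: [132/343, 102/343, 109/343]
P^4 =
  s_1: [927/2401, 717/2401, 757/2401]
  s_2: [926/2401, 715/2401, 760/2401]
  s_3: [927/2401, 716/2401, 758/2401]
P^5 =
  s_1: [6486/16807, 716/2401, 5309/16807]
  s_2: [6488/16807, 5013/16807, 758/2401]
  s_3: [6487/16807, 5013/16807, 5307/16807]

(P^5)[s_3 -> s_1] = 6487/16807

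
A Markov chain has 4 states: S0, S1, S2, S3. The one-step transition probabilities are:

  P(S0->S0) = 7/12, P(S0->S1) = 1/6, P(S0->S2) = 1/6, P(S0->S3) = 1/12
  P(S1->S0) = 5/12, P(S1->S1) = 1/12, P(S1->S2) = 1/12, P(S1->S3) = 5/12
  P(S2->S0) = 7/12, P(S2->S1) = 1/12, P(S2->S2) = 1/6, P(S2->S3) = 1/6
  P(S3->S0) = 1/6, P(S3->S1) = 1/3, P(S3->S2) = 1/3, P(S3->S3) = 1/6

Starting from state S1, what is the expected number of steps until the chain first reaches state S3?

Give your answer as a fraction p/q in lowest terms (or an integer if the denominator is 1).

Let h_i = expected steps to first reach S3 from state i.
Boundary: h_S3 = 0.
First-step equations for the other states:
  h_S0 = 1 + 7/12*h_S0 + 1/6*h_S1 + 1/6*h_S2 + 1/12*h_S3
  h_S1 = 1 + 5/12*h_S0 + 1/12*h_S1 + 1/12*h_S2 + 5/12*h_S3
  h_S2 = 1 + 7/12*h_S0 + 1/12*h_S1 + 1/6*h_S2 + 1/6*h_S3

Substituting h_S3 = 0 and rearranging gives the linear system (I - Q) h = 1:
  [5/12, -1/6, -1/6] . (h_S0, h_S1, h_S2) = 1
  [-5/12, 11/12, -1/12] . (h_S0, h_S1, h_S2) = 1
  [-7/12, -1/12, 5/6] . (h_S0, h_S1, h_S2) = 1

Solving yields:
  h_S0 = 620/89
  h_S1 = 432/89
  h_S2 = 584/89

Starting state is S1, so the expected hitting time is h_S1 = 432/89.

Answer: 432/89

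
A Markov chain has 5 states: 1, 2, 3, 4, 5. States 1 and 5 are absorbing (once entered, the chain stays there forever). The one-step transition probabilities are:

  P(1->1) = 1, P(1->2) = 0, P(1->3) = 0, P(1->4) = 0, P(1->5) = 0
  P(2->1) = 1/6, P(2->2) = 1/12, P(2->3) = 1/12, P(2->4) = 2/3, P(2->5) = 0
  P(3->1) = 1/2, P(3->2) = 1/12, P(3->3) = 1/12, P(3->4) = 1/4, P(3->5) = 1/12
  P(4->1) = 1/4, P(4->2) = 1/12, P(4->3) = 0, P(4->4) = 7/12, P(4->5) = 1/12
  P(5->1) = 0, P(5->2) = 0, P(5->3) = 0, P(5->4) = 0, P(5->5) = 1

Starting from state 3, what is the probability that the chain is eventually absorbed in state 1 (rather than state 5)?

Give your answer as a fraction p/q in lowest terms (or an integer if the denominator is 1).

Answer: 421/509

Derivation:
Let a_i = P(absorbed in 1 | start in state i).
Boundary conditions: a_1 = 1, a_5 = 0.
For each transient state i, a_i = sum_j P(i->j) * a_j:
  a_2 = 1/6*a_1 + 1/12*a_2 + 1/12*a_3 + 2/3*a_4 + 0*a_5
  a_3 = 1/2*a_1 + 1/12*a_2 + 1/12*a_3 + 1/4*a_4 + 1/12*a_5
  a_4 = 1/4*a_1 + 1/12*a_2 + 0*a_3 + 7/12*a_4 + 1/12*a_5

Substituting a_1 = 1 and a_5 = 0, rearrange to (I - Q) a = r where r[i] = P(i -> 1):
  [11/12, -1/12, -2/3] . (a_2, a_3, a_4) = 1/6
  [-1/12, 11/12, -1/4] . (a_2, a_3, a_4) = 1/2
  [-1/12, 0, 5/12] . (a_2, a_3, a_4) = 1/4

Solving yields:
  a_2 = 413/509
  a_3 = 421/509
  a_4 = 388/509

Starting state is 3, so the absorption probability is a_3 = 421/509.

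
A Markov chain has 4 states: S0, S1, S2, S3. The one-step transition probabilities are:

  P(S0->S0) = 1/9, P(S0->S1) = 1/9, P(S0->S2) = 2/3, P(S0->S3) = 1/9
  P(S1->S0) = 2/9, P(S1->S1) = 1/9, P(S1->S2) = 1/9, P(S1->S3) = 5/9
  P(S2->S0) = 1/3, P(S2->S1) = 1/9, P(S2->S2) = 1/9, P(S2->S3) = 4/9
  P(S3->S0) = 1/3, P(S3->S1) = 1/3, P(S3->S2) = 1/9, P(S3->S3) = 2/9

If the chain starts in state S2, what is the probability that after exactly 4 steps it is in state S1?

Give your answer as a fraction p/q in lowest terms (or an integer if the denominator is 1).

Computing P^4 by repeated multiplication:
P^1 =
  S0: [1/9, 1/9, 2/3, 1/9]
  S1: [2/9, 1/9, 1/9, 5/9]
  S2: [1/3, 1/9, 1/9, 4/9]
  S3: [1/3, 1/3, 1/9, 2/9]
P^2 =
  S0: [8/27, 11/81, 14/81, 32/81]
  S1: [22/81, 19/81, 19/81, 7/27]
  S2: [20/81, 17/81, 8/27, 20/81]
  S3: [2/9, 13/81, 8/27, 26/81]
P^3 =
  S0: [184/729, 145/729, 67/243, 199/729]
  S1: [20/81, 41/243, 191/729, 235/729]
  S2: [62/243, 121/729, 181/729, 241/729]
  S3: [194/729, 133/729, 19/81, 77/243]
P^4 =
  S0: [62/243, 1127/6561, 1649/6561, 2111/6561]
  S1: [568/2187, 1199/6561, 181/729, 2029/6561]
  S2: [1694/6561, 1211/6561, 553/2187, 1997/6561]
  S3: [1666/6561, 397/2187, 1699/6561, 2005/6561]

(P^4)[S2 -> S1] = 1211/6561

Answer: 1211/6561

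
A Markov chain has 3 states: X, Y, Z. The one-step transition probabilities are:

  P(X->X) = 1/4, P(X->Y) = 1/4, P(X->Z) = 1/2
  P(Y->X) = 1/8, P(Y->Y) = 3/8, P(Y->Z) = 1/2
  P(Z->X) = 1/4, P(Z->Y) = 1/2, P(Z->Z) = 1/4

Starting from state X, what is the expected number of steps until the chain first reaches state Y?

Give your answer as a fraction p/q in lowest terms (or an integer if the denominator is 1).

Let h_i = expected steps to first reach Y from state i.
Boundary: h_Y = 0.
First-step equations for the other states:
  h_X = 1 + 1/4*h_X + 1/4*h_Y + 1/2*h_Z
  h_Z = 1 + 1/4*h_X + 1/2*h_Y + 1/4*h_Z

Substituting h_Y = 0 and rearranging gives the linear system (I - Q) h = 1:
  [3/4, -1/2] . (h_X, h_Z) = 1
  [-1/4, 3/4] . (h_X, h_Z) = 1

Solving yields:
  h_X = 20/7
  h_Z = 16/7

Starting state is X, so the expected hitting time is h_X = 20/7.

Answer: 20/7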